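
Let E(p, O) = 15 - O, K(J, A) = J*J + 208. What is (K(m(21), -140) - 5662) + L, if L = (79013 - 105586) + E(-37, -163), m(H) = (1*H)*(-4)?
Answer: -24793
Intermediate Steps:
m(H) = -4*H (m(H) = H*(-4) = -4*H)
K(J, A) = 208 + J² (K(J, A) = J² + 208 = 208 + J²)
L = -26395 (L = (79013 - 105586) + (15 - 1*(-163)) = -26573 + (15 + 163) = -26573 + 178 = -26395)
(K(m(21), -140) - 5662) + L = ((208 + (-4*21)²) - 5662) - 26395 = ((208 + (-84)²) - 5662) - 26395 = ((208 + 7056) - 5662) - 26395 = (7264 - 5662) - 26395 = 1602 - 26395 = -24793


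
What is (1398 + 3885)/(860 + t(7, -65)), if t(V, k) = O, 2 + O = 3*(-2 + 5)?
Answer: 1761/289 ≈ 6.0934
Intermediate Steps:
O = 7 (O = -2 + 3*(-2 + 5) = -2 + 3*3 = -2 + 9 = 7)
t(V, k) = 7
(1398 + 3885)/(860 + t(7, -65)) = (1398 + 3885)/(860 + 7) = 5283/867 = 5283*(1/867) = 1761/289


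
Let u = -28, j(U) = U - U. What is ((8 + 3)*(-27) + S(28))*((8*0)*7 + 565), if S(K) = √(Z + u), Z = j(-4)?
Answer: -167805 + 1130*I*√7 ≈ -1.6781e+5 + 2989.7*I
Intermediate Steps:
j(U) = 0
Z = 0
S(K) = 2*I*√7 (S(K) = √(0 - 28) = √(-28) = 2*I*√7)
((8 + 3)*(-27) + S(28))*((8*0)*7 + 565) = ((8 + 3)*(-27) + 2*I*√7)*((8*0)*7 + 565) = (11*(-27) + 2*I*√7)*(0*7 + 565) = (-297 + 2*I*√7)*(0 + 565) = (-297 + 2*I*√7)*565 = -167805 + 1130*I*√7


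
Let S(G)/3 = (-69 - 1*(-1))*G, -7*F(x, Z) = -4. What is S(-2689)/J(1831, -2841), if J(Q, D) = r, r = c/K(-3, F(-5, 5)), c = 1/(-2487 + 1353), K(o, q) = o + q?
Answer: 1510723224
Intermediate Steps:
F(x, Z) = 4/7 (F(x, Z) = -⅐*(-4) = 4/7)
c = -1/1134 (c = 1/(-1134) = -1/1134 ≈ -0.00088183)
S(G) = -204*G (S(G) = 3*((-69 - 1*(-1))*G) = 3*((-69 + 1)*G) = 3*(-68*G) = -204*G)
r = 1/2754 (r = -1/(1134*(-3 + 4/7)) = -1/(1134*(-17/7)) = -1/1134*(-7/17) = 1/2754 ≈ 0.00036311)
J(Q, D) = 1/2754
S(-2689)/J(1831, -2841) = (-204*(-2689))/(1/2754) = 548556*2754 = 1510723224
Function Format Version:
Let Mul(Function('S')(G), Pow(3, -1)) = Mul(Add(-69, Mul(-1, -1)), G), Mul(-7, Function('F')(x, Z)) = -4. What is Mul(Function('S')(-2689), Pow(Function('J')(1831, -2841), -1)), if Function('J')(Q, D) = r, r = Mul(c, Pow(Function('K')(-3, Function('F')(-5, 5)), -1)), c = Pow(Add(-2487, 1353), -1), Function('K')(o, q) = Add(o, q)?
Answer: 1510723224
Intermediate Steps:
Function('F')(x, Z) = Rational(4, 7) (Function('F')(x, Z) = Mul(Rational(-1, 7), -4) = Rational(4, 7))
c = Rational(-1, 1134) (c = Pow(-1134, -1) = Rational(-1, 1134) ≈ -0.00088183)
Function('S')(G) = Mul(-204, G) (Function('S')(G) = Mul(3, Mul(Add(-69, Mul(-1, -1)), G)) = Mul(3, Mul(Add(-69, 1), G)) = Mul(3, Mul(-68, G)) = Mul(-204, G))
r = Rational(1, 2754) (r = Mul(Rational(-1, 1134), Pow(Add(-3, Rational(4, 7)), -1)) = Mul(Rational(-1, 1134), Pow(Rational(-17, 7), -1)) = Mul(Rational(-1, 1134), Rational(-7, 17)) = Rational(1, 2754) ≈ 0.00036311)
Function('J')(Q, D) = Rational(1, 2754)
Mul(Function('S')(-2689), Pow(Function('J')(1831, -2841), -1)) = Mul(Mul(-204, -2689), Pow(Rational(1, 2754), -1)) = Mul(548556, 2754) = 1510723224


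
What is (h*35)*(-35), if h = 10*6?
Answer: -73500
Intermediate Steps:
h = 60
(h*35)*(-35) = (60*35)*(-35) = 2100*(-35) = -73500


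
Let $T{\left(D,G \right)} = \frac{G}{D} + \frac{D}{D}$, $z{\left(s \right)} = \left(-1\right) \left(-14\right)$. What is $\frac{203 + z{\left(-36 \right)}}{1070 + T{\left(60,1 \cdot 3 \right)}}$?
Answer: $\frac{140}{691} \approx 0.20261$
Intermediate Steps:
$z{\left(s \right)} = 14$
$T{\left(D,G \right)} = 1 + \frac{G}{D}$ ($T{\left(D,G \right)} = \frac{G}{D} + 1 = 1 + \frac{G}{D}$)
$\frac{203 + z{\left(-36 \right)}}{1070 + T{\left(60,1 \cdot 3 \right)}} = \frac{203 + 14}{1070 + \frac{60 + 1 \cdot 3}{60}} = \frac{217}{1070 + \frac{60 + 3}{60}} = \frac{217}{1070 + \frac{1}{60} \cdot 63} = \frac{217}{1070 + \frac{21}{20}} = \frac{217}{\frac{21421}{20}} = 217 \cdot \frac{20}{21421} = \frac{140}{691}$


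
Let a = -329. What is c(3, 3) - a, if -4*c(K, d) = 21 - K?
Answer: 649/2 ≈ 324.50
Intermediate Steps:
c(K, d) = -21/4 + K/4 (c(K, d) = -(21 - K)/4 = -21/4 + K/4)
c(3, 3) - a = (-21/4 + (¼)*3) - 1*(-329) = (-21/4 + ¾) + 329 = -9/2 + 329 = 649/2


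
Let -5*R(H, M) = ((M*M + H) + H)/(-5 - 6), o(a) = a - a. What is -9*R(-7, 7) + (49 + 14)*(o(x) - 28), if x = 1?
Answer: -19467/11 ≈ -1769.7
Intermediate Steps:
o(a) = 0
R(H, M) = M²/55 + 2*H/55 (R(H, M) = -((M*M + H) + H)/(5*(-5 - 6)) = -((M² + H) + H)/(5*(-11)) = -((H + M²) + H)*(-1)/(5*11) = -(M² + 2*H)*(-1)/(5*11) = -(-2*H/11 - M²/11)/5 = M²/55 + 2*H/55)
-9*R(-7, 7) + (49 + 14)*(o(x) - 28) = -9*((1/55)*7² + (2/55)*(-7)) + (49 + 14)*(0 - 28) = -9*((1/55)*49 - 14/55) + 63*(-28) = -9*(49/55 - 14/55) - 1764 = -9*7/11 - 1764 = -63/11 - 1764 = -19467/11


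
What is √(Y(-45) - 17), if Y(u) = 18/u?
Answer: I*√435/5 ≈ 4.1713*I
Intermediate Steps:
√(Y(-45) - 17) = √(18/(-45) - 17) = √(18*(-1/45) - 17) = √(-⅖ - 17) = √(-87/5) = I*√435/5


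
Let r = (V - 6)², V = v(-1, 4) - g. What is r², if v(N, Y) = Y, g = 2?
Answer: 256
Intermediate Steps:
V = 2 (V = 4 - 1*2 = 4 - 2 = 2)
r = 16 (r = (2 - 6)² = (-4)² = 16)
r² = 16² = 256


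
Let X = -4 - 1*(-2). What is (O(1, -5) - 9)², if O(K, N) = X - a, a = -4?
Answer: 49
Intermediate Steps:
X = -2 (X = -4 + 2 = -2)
O(K, N) = 2 (O(K, N) = -2 - 1*(-4) = -2 + 4 = 2)
(O(1, -5) - 9)² = (2 - 9)² = (-7)² = 49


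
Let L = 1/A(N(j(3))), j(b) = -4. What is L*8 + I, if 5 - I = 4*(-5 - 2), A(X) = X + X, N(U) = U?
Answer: 32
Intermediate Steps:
A(X) = 2*X
I = 33 (I = 5 - 4*(-5 - 2) = 5 - 4*(-7) = 5 - 1*(-28) = 5 + 28 = 33)
L = -⅛ (L = 1/(2*(-4)) = 1/(-8) = -⅛ ≈ -0.12500)
L*8 + I = -⅛*8 + 33 = -1 + 33 = 32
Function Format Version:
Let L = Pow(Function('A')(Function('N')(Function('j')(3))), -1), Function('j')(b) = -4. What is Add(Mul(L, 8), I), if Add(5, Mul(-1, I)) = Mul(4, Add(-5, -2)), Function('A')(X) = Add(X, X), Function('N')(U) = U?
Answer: 32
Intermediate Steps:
Function('A')(X) = Mul(2, X)
I = 33 (I = Add(5, Mul(-1, Mul(4, Add(-5, -2)))) = Add(5, Mul(-1, Mul(4, -7))) = Add(5, Mul(-1, -28)) = Add(5, 28) = 33)
L = Rational(-1, 8) (L = Pow(Mul(2, -4), -1) = Pow(-8, -1) = Rational(-1, 8) ≈ -0.12500)
Add(Mul(L, 8), I) = Add(Mul(Rational(-1, 8), 8), 33) = Add(-1, 33) = 32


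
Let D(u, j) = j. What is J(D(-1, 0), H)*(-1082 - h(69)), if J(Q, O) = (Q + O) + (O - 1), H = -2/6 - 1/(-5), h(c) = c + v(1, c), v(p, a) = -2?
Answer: 7277/5 ≈ 1455.4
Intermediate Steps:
h(c) = -2 + c (h(c) = c - 2 = -2 + c)
H = -2/15 (H = -2*⅙ - 1*(-⅕) = -⅓ + ⅕ = -2/15 ≈ -0.13333)
J(Q, O) = -1 + Q + 2*O (J(Q, O) = (O + Q) + (-1 + O) = -1 + Q + 2*O)
J(D(-1, 0), H)*(-1082 - h(69)) = (-1 + 0 + 2*(-2/15))*(-1082 - (-2 + 69)) = (-1 + 0 - 4/15)*(-1082 - 1*67) = -19*(-1082 - 67)/15 = -19/15*(-1149) = 7277/5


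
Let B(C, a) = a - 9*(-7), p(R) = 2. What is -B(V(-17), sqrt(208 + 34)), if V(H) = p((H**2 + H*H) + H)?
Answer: -63 - 11*sqrt(2) ≈ -78.556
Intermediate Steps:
V(H) = 2
B(C, a) = 63 + a (B(C, a) = a + 63 = 63 + a)
-B(V(-17), sqrt(208 + 34)) = -(63 + sqrt(208 + 34)) = -(63 + sqrt(242)) = -(63 + 11*sqrt(2)) = -63 - 11*sqrt(2)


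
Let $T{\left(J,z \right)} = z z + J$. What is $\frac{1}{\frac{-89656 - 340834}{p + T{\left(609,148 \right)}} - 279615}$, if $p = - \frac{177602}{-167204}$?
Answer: $- \frac{1882220627}{526333110443585} \approx -3.5761 \cdot 10^{-6}$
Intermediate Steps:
$T{\left(J,z \right)} = J + z^{2}$ ($T{\left(J,z \right)} = z^{2} + J = J + z^{2}$)
$p = \frac{88801}{83602}$ ($p = \left(-177602\right) \left(- \frac{1}{167204}\right) = \frac{88801}{83602} \approx 1.0622$)
$\frac{1}{\frac{-89656 - 340834}{p + T{\left(609,148 \right)}} - 279615} = \frac{1}{\frac{-89656 - 340834}{\frac{88801}{83602} + \left(609 + 148^{2}\right)} - 279615} = \frac{1}{- \frac{430490}{\frac{88801}{83602} + \left(609 + 21904\right)} - 279615} = \frac{1}{- \frac{430490}{\frac{88801}{83602} + 22513} - 279615} = \frac{1}{- \frac{430490}{\frac{1882220627}{83602}} - 279615} = \frac{1}{\left(-430490\right) \frac{83602}{1882220627} - 279615} = \frac{1}{- \frac{35989824980}{1882220627} - 279615} = \frac{1}{- \frac{526333110443585}{1882220627}} = - \frac{1882220627}{526333110443585}$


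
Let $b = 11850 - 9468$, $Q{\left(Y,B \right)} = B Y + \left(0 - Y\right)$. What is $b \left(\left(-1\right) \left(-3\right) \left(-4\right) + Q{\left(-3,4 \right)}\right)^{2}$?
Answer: $1050462$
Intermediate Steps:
$Q{\left(Y,B \right)} = - Y + B Y$ ($Q{\left(Y,B \right)} = B Y - Y = - Y + B Y$)
$b = 2382$
$b \left(\left(-1\right) \left(-3\right) \left(-4\right) + Q{\left(-3,4 \right)}\right)^{2} = 2382 \left(\left(-1\right) \left(-3\right) \left(-4\right) - 3 \left(-1 + 4\right)\right)^{2} = 2382 \left(3 \left(-4\right) - 9\right)^{2} = 2382 \left(-12 - 9\right)^{2} = 2382 \left(-21\right)^{2} = 2382 \cdot 441 = 1050462$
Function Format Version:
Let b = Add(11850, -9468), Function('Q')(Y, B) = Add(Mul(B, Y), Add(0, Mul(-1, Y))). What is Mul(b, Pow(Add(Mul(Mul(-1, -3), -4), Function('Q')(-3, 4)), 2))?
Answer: 1050462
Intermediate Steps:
Function('Q')(Y, B) = Add(Mul(-1, Y), Mul(B, Y)) (Function('Q')(Y, B) = Add(Mul(B, Y), Mul(-1, Y)) = Add(Mul(-1, Y), Mul(B, Y)))
b = 2382
Mul(b, Pow(Add(Mul(Mul(-1, -3), -4), Function('Q')(-3, 4)), 2)) = Mul(2382, Pow(Add(Mul(Mul(-1, -3), -4), Mul(-3, Add(-1, 4))), 2)) = Mul(2382, Pow(Add(Mul(3, -4), Mul(-3, 3)), 2)) = Mul(2382, Pow(Add(-12, -9), 2)) = Mul(2382, Pow(-21, 2)) = Mul(2382, 441) = 1050462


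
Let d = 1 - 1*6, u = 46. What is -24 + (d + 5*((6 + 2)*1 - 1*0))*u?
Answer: 1586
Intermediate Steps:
d = -5 (d = 1 - 6 = -5)
-24 + (d + 5*((6 + 2)*1 - 1*0))*u = -24 + (-5 + 5*((6 + 2)*1 - 1*0))*46 = -24 + (-5 + 5*(8*1 + 0))*46 = -24 + (-5 + 5*(8 + 0))*46 = -24 + (-5 + 5*8)*46 = -24 + (-5 + 40)*46 = -24 + 35*46 = -24 + 1610 = 1586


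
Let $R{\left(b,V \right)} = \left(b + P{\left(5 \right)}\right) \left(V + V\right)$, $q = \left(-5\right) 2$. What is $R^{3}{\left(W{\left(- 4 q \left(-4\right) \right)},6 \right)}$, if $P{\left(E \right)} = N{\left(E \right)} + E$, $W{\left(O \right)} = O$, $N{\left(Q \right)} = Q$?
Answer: $-5832000000$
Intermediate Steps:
$q = -10$
$P{\left(E \right)} = 2 E$ ($P{\left(E \right)} = E + E = 2 E$)
$R{\left(b,V \right)} = 2 V \left(10 + b\right)$ ($R{\left(b,V \right)} = \left(b + 2 \cdot 5\right) \left(V + V\right) = \left(b + 10\right) 2 V = \left(10 + b\right) 2 V = 2 V \left(10 + b\right)$)
$R^{3}{\left(W{\left(- 4 q \left(-4\right) \right)},6 \right)} = \left(2 \cdot 6 \left(10 + \left(-4\right) \left(-10\right) \left(-4\right)\right)\right)^{3} = \left(2 \cdot 6 \left(10 + 40 \left(-4\right)\right)\right)^{3} = \left(2 \cdot 6 \left(10 - 160\right)\right)^{3} = \left(2 \cdot 6 \left(-150\right)\right)^{3} = \left(-1800\right)^{3} = -5832000000$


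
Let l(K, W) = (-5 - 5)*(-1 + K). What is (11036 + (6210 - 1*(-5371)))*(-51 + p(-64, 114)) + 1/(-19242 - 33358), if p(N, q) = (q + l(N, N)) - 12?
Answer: 833947594199/52600 ≈ 1.5855e+7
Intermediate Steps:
l(K, W) = 10 - 10*K (l(K, W) = -10*(-1 + K) = 10 - 10*K)
p(N, q) = -2 + q - 10*N (p(N, q) = (q + (10 - 10*N)) - 12 = (10 + q - 10*N) - 12 = -2 + q - 10*N)
(11036 + (6210 - 1*(-5371)))*(-51 + p(-64, 114)) + 1/(-19242 - 33358) = (11036 + (6210 - 1*(-5371)))*(-51 + (-2 + 114 - 10*(-64))) + 1/(-19242 - 33358) = (11036 + (6210 + 5371))*(-51 + (-2 + 114 + 640)) + 1/(-52600) = (11036 + 11581)*(-51 + 752) - 1/52600 = 22617*701 - 1/52600 = 15854517 - 1/52600 = 833947594199/52600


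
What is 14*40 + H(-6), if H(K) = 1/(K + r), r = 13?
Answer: 3921/7 ≈ 560.14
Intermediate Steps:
H(K) = 1/(13 + K) (H(K) = 1/(K + 13) = 1/(13 + K))
14*40 + H(-6) = 14*40 + 1/(13 - 6) = 560 + 1/7 = 560 + ⅐ = 3921/7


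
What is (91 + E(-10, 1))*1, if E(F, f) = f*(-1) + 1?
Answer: 91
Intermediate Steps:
E(F, f) = 1 - f (E(F, f) = -f + 1 = 1 - f)
(91 + E(-10, 1))*1 = (91 + (1 - 1*1))*1 = (91 + (1 - 1))*1 = (91 + 0)*1 = 91*1 = 91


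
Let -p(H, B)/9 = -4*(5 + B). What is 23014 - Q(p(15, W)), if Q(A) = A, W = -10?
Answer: 23194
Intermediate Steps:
p(H, B) = 180 + 36*B (p(H, B) = -(-36)*(5 + B) = -9*(-20 - 4*B) = 180 + 36*B)
23014 - Q(p(15, W)) = 23014 - (180 + 36*(-10)) = 23014 - (180 - 360) = 23014 - 1*(-180) = 23014 + 180 = 23194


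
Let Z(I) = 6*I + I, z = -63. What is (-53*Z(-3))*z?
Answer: -70119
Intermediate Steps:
Z(I) = 7*I
(-53*Z(-3))*z = -371*(-3)*(-63) = -53*(-21)*(-63) = 1113*(-63) = -70119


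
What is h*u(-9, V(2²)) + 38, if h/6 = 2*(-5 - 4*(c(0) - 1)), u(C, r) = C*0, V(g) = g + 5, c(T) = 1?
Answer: 38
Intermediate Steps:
V(g) = 5 + g
u(C, r) = 0
h = -60 (h = 6*(2*(-5 - 4*(1 - 1))) = 6*(2*(-5 - 4*0)) = 6*(2*(-5 + 0)) = 6*(2*(-5)) = 6*(-10) = -60)
h*u(-9, V(2²)) + 38 = -60*0 + 38 = 0 + 38 = 38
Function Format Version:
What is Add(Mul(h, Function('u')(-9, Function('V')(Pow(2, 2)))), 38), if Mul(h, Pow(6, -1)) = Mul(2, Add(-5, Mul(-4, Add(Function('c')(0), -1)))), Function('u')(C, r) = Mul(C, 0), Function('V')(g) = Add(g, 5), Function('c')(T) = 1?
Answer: 38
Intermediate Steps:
Function('V')(g) = Add(5, g)
Function('u')(C, r) = 0
h = -60 (h = Mul(6, Mul(2, Add(-5, Mul(-4, Add(1, -1))))) = Mul(6, Mul(2, Add(-5, Mul(-4, 0)))) = Mul(6, Mul(2, Add(-5, 0))) = Mul(6, Mul(2, -5)) = Mul(6, -10) = -60)
Add(Mul(h, Function('u')(-9, Function('V')(Pow(2, 2)))), 38) = Add(Mul(-60, 0), 38) = Add(0, 38) = 38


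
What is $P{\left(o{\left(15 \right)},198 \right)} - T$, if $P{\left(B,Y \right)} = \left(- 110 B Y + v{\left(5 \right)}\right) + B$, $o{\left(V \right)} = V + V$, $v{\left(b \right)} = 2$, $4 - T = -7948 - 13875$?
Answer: $-675195$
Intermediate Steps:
$T = 21827$ ($T = 4 - \left(-7948 - 13875\right) = 4 - -21823 = 4 + 21823 = 21827$)
$o{\left(V \right)} = 2 V$
$P{\left(B,Y \right)} = 2 + B - 110 B Y$ ($P{\left(B,Y \right)} = \left(- 110 B Y + 2\right) + B = \left(2 - 110 B Y\right) + B = 2 + B - 110 B Y$)
$P{\left(o{\left(15 \right)},198 \right)} - T = \left(2 + 2 \cdot 15 - 110 \cdot 2 \cdot 15 \cdot 198\right) - 21827 = \left(2 + 30 - 3300 \cdot 198\right) - 21827 = \left(2 + 30 - 653400\right) - 21827 = -653368 - 21827 = -675195$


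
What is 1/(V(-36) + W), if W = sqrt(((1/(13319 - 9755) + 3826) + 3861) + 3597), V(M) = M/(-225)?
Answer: -356400/25135053601 + 11250*sqrt(442377947)/25135053601 ≈ 0.0093997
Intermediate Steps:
V(M) = -M/225 (V(M) = M*(-1/225) = -M/225)
W = sqrt(442377947)/198 (W = sqrt(((1/3564 + 3826) + 3861) + 3597) = sqrt((13635865/3564 + 3861) + 3597) = sqrt(27396469/3564 + 3597) = sqrt(40216177/3564) = sqrt(442377947)/198 ≈ 106.23)
1/(V(-36) + W) = 1/(-1/225*(-36) + sqrt(442377947)/198) = 1/(4/25 + sqrt(442377947)/198)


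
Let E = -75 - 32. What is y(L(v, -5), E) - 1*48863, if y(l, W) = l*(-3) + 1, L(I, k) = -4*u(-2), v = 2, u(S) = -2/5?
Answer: -244334/5 ≈ -48867.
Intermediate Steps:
u(S) = -2/5 (u(S) = -2*1/5 = -2/5)
L(I, k) = 8/5 (L(I, k) = -4*(-2/5) = 8/5)
E = -107
y(l, W) = 1 - 3*l (y(l, W) = -3*l + 1 = 1 - 3*l)
y(L(v, -5), E) - 1*48863 = (1 - 3*8/5) - 1*48863 = (1 - 24/5) - 48863 = -19/5 - 48863 = -244334/5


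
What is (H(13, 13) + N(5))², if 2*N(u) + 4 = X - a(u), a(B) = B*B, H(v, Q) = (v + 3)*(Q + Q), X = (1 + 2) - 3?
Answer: 644809/4 ≈ 1.6120e+5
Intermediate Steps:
X = 0 (X = 3 - 3 = 0)
H(v, Q) = 2*Q*(3 + v) (H(v, Q) = (3 + v)*(2*Q) = 2*Q*(3 + v))
a(B) = B²
N(u) = -2 - u²/2 (N(u) = -2 + (0 - u²)/2 = -2 + (-u²)/2 = -2 - u²/2)
(H(13, 13) + N(5))² = (2*13*(3 + 13) + (-2 - ½*5²))² = (2*13*16 + (-2 - ½*25))² = (416 + (-2 - 25/2))² = (416 - 29/2)² = (803/2)² = 644809/4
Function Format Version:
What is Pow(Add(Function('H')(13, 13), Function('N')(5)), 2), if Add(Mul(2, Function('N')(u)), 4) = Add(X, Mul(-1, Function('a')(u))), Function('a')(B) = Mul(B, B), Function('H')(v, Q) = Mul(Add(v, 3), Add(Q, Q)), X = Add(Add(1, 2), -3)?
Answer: Rational(644809, 4) ≈ 1.6120e+5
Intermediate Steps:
X = 0 (X = Add(3, -3) = 0)
Function('H')(v, Q) = Mul(2, Q, Add(3, v)) (Function('H')(v, Q) = Mul(Add(3, v), Mul(2, Q)) = Mul(2, Q, Add(3, v)))
Function('a')(B) = Pow(B, 2)
Function('N')(u) = Add(-2, Mul(Rational(-1, 2), Pow(u, 2))) (Function('N')(u) = Add(-2, Mul(Rational(1, 2), Add(0, Mul(-1, Pow(u, 2))))) = Add(-2, Mul(Rational(1, 2), Mul(-1, Pow(u, 2)))) = Add(-2, Mul(Rational(-1, 2), Pow(u, 2))))
Pow(Add(Function('H')(13, 13), Function('N')(5)), 2) = Pow(Add(Mul(2, 13, Add(3, 13)), Add(-2, Mul(Rational(-1, 2), Pow(5, 2)))), 2) = Pow(Add(Mul(2, 13, 16), Add(-2, Mul(Rational(-1, 2), 25))), 2) = Pow(Add(416, Add(-2, Rational(-25, 2))), 2) = Pow(Add(416, Rational(-29, 2)), 2) = Pow(Rational(803, 2), 2) = Rational(644809, 4)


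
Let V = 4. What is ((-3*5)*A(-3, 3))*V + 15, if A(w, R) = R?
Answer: -165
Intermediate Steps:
((-3*5)*A(-3, 3))*V + 15 = (-3*5*3)*4 + 15 = -15*3*4 + 15 = -45*4 + 15 = -180 + 15 = -165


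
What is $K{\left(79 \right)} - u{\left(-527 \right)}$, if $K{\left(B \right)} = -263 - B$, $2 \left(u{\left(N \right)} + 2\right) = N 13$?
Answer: $\frac{6171}{2} \approx 3085.5$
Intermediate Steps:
$u{\left(N \right)} = -2 + \frac{13 N}{2}$ ($u{\left(N \right)} = -2 + \frac{N 13}{2} = -2 + \frac{13 N}{2}$)
$K{\left(79 \right)} - u{\left(-527 \right)} = \left(-263 - 79\right) - \left(-2 + \frac{13}{2} \left(-527\right)\right) = \left(-263 - 79\right) - \left(-2 - \frac{6851}{2}\right) = -342 - - \frac{6855}{2} = -342 + \frac{6855}{2} = \frac{6171}{2}$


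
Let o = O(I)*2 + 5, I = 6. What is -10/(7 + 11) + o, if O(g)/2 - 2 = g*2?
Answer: 544/9 ≈ 60.444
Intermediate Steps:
O(g) = 4 + 4*g (O(g) = 4 + 2*(g*2) = 4 + 2*(2*g) = 4 + 4*g)
o = 61 (o = (4 + 4*6)*2 + 5 = (4 + 24)*2 + 5 = 28*2 + 5 = 56 + 5 = 61)
-10/(7 + 11) + o = -10/(7 + 11) + 61 = -10/18 + 61 = -10*1/18 + 61 = -5/9 + 61 = 544/9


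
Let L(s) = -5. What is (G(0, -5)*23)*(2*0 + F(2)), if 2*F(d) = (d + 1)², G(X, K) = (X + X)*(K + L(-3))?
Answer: 0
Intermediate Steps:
G(X, K) = 2*X*(-5 + K) (G(X, K) = (X + X)*(K - 5) = (2*X)*(-5 + K) = 2*X*(-5 + K))
F(d) = (1 + d)²/2 (F(d) = (d + 1)²/2 = (1 + d)²/2)
(G(0, -5)*23)*(2*0 + F(2)) = ((2*0*(-5 - 5))*23)*(2*0 + (1 + 2)²/2) = ((2*0*(-10))*23)*(0 + (½)*3²) = (0*23)*(0 + (½)*9) = 0*(0 + 9/2) = 0*(9/2) = 0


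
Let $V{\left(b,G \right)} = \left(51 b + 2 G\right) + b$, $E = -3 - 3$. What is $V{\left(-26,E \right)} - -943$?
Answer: $-421$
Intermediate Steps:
$E = -6$ ($E = -3 - 3 = -6$)
$V{\left(b,G \right)} = 2 G + 52 b$ ($V{\left(b,G \right)} = \left(2 G + 51 b\right) + b = 2 G + 52 b$)
$V{\left(-26,E \right)} - -943 = \left(2 \left(-6\right) + 52 \left(-26\right)\right) - -943 = \left(-12 - 1352\right) + 943 = -1364 + 943 = -421$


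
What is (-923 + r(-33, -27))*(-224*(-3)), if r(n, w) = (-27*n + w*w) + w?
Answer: 450240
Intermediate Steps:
r(n, w) = w + w**2 - 27*n (r(n, w) = (-27*n + w**2) + w = (w**2 - 27*n) + w = w + w**2 - 27*n)
(-923 + r(-33, -27))*(-224*(-3)) = (-923 + (-27 + (-27)**2 - 27*(-33)))*(-224*(-3)) = (-923 + (-27 + 729 + 891))*672 = (-923 + 1593)*672 = 670*672 = 450240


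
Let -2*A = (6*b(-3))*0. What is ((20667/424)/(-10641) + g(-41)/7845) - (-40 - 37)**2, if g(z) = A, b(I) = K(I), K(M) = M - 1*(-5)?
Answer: -8916796001/1503928 ≈ -5929.0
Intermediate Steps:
K(M) = 5 + M (K(M) = M + 5 = 5 + M)
b(I) = 5 + I
A = 0 (A = -6*(5 - 3)*0/2 = -6*2*0/2 = -6*0 = -1/2*0 = 0)
g(z) = 0
((20667/424)/(-10641) + g(-41)/7845) - (-40 - 37)**2 = ((20667/424)/(-10641) + 0/7845) - (-40 - 37)**2 = ((20667*(1/424))*(-1/10641) + 0*(1/7845)) - 1*(-77)**2 = ((20667/424)*(-1/10641) + 0) - 1*5929 = (-6889/1503928 + 0) - 5929 = -6889/1503928 - 5929 = -8916796001/1503928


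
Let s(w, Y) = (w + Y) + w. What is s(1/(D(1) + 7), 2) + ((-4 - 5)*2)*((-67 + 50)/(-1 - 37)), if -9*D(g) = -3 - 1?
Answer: -7363/1273 ≈ -5.7840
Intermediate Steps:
D(g) = 4/9 (D(g) = -(-3 - 1)/9 = -⅑*(-4) = 4/9)
s(w, Y) = Y + 2*w (s(w, Y) = (Y + w) + w = Y + 2*w)
s(1/(D(1) + 7), 2) + ((-4 - 5)*2)*((-67 + 50)/(-1 - 37)) = (2 + 2/(4/9 + 7)) + ((-4 - 5)*2)*((-67 + 50)/(-1 - 37)) = (2 + 2/(67/9)) + (-9*2)*(-17/(-38)) = (2 + 2*(9/67)) - (-306)*(-1)/38 = (2 + 18/67) - 18*17/38 = 152/67 - 153/19 = -7363/1273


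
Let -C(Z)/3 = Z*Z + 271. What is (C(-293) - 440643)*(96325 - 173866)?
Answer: 54201391623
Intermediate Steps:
C(Z) = -813 - 3*Z² (C(Z) = -3*(Z*Z + 271) = -3*(Z² + 271) = -3*(271 + Z²) = -813 - 3*Z²)
(C(-293) - 440643)*(96325 - 173866) = ((-813 - 3*(-293)²) - 440643)*(96325 - 173866) = ((-813 - 3*85849) - 440643)*(-77541) = ((-813 - 257547) - 440643)*(-77541) = (-258360 - 440643)*(-77541) = -699003*(-77541) = 54201391623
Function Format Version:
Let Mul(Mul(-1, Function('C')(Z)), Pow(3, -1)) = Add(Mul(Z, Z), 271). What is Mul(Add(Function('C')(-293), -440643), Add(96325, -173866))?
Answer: 54201391623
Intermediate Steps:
Function('C')(Z) = Add(-813, Mul(-3, Pow(Z, 2))) (Function('C')(Z) = Mul(-3, Add(Mul(Z, Z), 271)) = Mul(-3, Add(Pow(Z, 2), 271)) = Mul(-3, Add(271, Pow(Z, 2))) = Add(-813, Mul(-3, Pow(Z, 2))))
Mul(Add(Function('C')(-293), -440643), Add(96325, -173866)) = Mul(Add(Add(-813, Mul(-3, Pow(-293, 2))), -440643), Add(96325, -173866)) = Mul(Add(Add(-813, Mul(-3, 85849)), -440643), -77541) = Mul(Add(Add(-813, -257547), -440643), -77541) = Mul(Add(-258360, -440643), -77541) = Mul(-699003, -77541) = 54201391623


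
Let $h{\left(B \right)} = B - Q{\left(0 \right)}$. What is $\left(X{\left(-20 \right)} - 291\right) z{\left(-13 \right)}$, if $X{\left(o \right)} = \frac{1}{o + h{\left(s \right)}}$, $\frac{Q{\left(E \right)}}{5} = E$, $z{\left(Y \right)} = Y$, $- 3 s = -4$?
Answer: $\frac{211887}{56} \approx 3783.7$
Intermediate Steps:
$s = \frac{4}{3}$ ($s = \left(- \frac{1}{3}\right) \left(-4\right) = \frac{4}{3} \approx 1.3333$)
$Q{\left(E \right)} = 5 E$
$h{\left(B \right)} = B$ ($h{\left(B \right)} = B - 5 \cdot 0 = B - 0 = B + 0 = B$)
$X{\left(o \right)} = \frac{1}{\frac{4}{3} + o}$ ($X{\left(o \right)} = \frac{1}{o + \frac{4}{3}} = \frac{1}{\frac{4}{3} + o}$)
$\left(X{\left(-20 \right)} - 291\right) z{\left(-13 \right)} = \left(\frac{3}{4 + 3 \left(-20\right)} - 291\right) \left(-13\right) = \left(\frac{3}{4 - 60} - 291\right) \left(-13\right) = \left(\frac{3}{-56} - 291\right) \left(-13\right) = \left(3 \left(- \frac{1}{56}\right) - 291\right) \left(-13\right) = \left(- \frac{3}{56} - 291\right) \left(-13\right) = \left(- \frac{16299}{56}\right) \left(-13\right) = \frac{211887}{56}$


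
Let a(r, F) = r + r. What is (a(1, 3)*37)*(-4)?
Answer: -296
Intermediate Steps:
a(r, F) = 2*r
(a(1, 3)*37)*(-4) = ((2*1)*37)*(-4) = (2*37)*(-4) = 74*(-4) = -296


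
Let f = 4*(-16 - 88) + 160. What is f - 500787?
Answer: -501043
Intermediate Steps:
f = -256 (f = 4*(-104) + 160 = -416 + 160 = -256)
f - 500787 = -256 - 500787 = -501043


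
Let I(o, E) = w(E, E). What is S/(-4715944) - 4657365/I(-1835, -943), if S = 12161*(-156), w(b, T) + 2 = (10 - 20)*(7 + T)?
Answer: -1371632457252/2758237747 ≈ -497.29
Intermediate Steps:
w(b, T) = -72 - 10*T (w(b, T) = -2 + (10 - 20)*(7 + T) = -2 - 10*(7 + T) = -2 + (-70 - 10*T) = -72 - 10*T)
I(o, E) = -72 - 10*E
S = -1897116
S/(-4715944) - 4657365/I(-1835, -943) = -1897116/(-4715944) - 4657365/(-72 - 10*(-943)) = -1897116*(-1/4715944) - 4657365/(-72 + 9430) = 474279/1178986 - 4657365/9358 = -1371632457252/2758237747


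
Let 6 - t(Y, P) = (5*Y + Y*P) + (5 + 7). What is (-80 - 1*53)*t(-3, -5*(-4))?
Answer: -9177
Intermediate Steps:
t(Y, P) = -6 - 5*Y - P*Y (t(Y, P) = 6 - ((5*Y + Y*P) + (5 + 7)) = 6 - ((5*Y + P*Y) + 12) = 6 - (12 + 5*Y + P*Y) = 6 + (-12 - 5*Y - P*Y) = -6 - 5*Y - P*Y)
(-80 - 1*53)*t(-3, -5*(-4)) = (-80 - 1*53)*(-6 - 5*(-3) - 1*(-5*(-4))*(-3)) = (-80 - 53)*(-6 + 15 - 1*20*(-3)) = -133*(-6 + 15 + 60) = -133*69 = -9177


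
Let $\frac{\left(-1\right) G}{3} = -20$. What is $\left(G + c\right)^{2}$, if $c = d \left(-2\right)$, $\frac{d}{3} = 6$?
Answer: $576$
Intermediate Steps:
$G = 60$ ($G = \left(-3\right) \left(-20\right) = 60$)
$d = 18$ ($d = 3 \cdot 6 = 18$)
$c = -36$ ($c = 18 \left(-2\right) = -36$)
$\left(G + c\right)^{2} = \left(60 - 36\right)^{2} = 24^{2} = 576$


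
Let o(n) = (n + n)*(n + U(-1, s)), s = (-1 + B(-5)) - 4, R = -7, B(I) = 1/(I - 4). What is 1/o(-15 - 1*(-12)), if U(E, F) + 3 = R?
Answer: 1/78 ≈ 0.012821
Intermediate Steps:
B(I) = 1/(-4 + I)
s = -46/9 (s = (-1 + 1/(-4 - 5)) - 4 = (-1 + 1/(-9)) - 4 = (-1 - ⅑) - 4 = -10/9 - 4 = -46/9 ≈ -5.1111)
U(E, F) = -10 (U(E, F) = -3 - 7 = -10)
o(n) = 2*n*(-10 + n) (o(n) = (n + n)*(n - 10) = (2*n)*(-10 + n) = 2*n*(-10 + n))
1/o(-15 - 1*(-12)) = 1/(2*(-15 - 1*(-12))*(-10 + (-15 - 1*(-12)))) = 1/(2*(-15 + 12)*(-10 + (-15 + 12))) = 1/(2*(-3)*(-10 - 3)) = 1/(2*(-3)*(-13)) = 1/78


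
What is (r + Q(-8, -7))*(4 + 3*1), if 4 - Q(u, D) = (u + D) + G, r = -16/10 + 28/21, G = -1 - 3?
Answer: 2387/15 ≈ 159.13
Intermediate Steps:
G = -4
r = -4/15 (r = -16*⅒ + 28*(1/21) = -8/5 + 4/3 = -4/15 ≈ -0.26667)
Q(u, D) = 8 - D - u (Q(u, D) = 4 - ((u + D) - 4) = 4 - ((D + u) - 4) = 4 - (-4 + D + u) = 4 + (4 - D - u) = 8 - D - u)
(r + Q(-8, -7))*(4 + 3*1) = (-4/15 + (8 - 1*(-7) - 1*(-8)))*(4 + 3*1) = (-4/15 + (8 + 7 + 8))*(4 + 3) = (-4/15 + 23)*7 = (341/15)*7 = 2387/15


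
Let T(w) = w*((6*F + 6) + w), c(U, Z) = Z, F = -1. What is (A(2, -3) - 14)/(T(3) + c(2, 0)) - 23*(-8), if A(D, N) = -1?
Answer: 547/3 ≈ 182.33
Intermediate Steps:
T(w) = w² (T(w) = w*((6*(-1) + 6) + w) = w*((-6 + 6) + w) = w*(0 + w) = w*w = w²)
(A(2, -3) - 14)/(T(3) + c(2, 0)) - 23*(-8) = (-1 - 14)/(3² + 0) - 23*(-8) = -15/(9 + 0) + 184 = -15/9 + 184 = -15*⅑ + 184 = -5/3 + 184 = 547/3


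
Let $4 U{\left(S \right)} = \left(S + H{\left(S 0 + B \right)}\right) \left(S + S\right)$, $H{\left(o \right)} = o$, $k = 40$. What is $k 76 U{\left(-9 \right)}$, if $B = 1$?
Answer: $109440$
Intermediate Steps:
$U{\left(S \right)} = \frac{S \left(1 + S\right)}{2}$ ($U{\left(S \right)} = \frac{\left(S + \left(S 0 + 1\right)\right) \left(S + S\right)}{4} = \frac{\left(S + \left(0 + 1\right)\right) 2 S}{4} = \frac{\left(S + 1\right) 2 S}{4} = \frac{\left(1 + S\right) 2 S}{4} = \frac{2 S \left(1 + S\right)}{4} = \frac{S \left(1 + S\right)}{2}$)
$k 76 U{\left(-9 \right)} = 40 \cdot 76 \cdot \frac{1}{2} \left(-9\right) \left(1 - 9\right) = 3040 \cdot \frac{1}{2} \left(-9\right) \left(-8\right) = 3040 \cdot 36 = 109440$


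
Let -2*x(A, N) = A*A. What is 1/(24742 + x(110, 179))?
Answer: 1/18692 ≈ 5.3499e-5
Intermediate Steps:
x(A, N) = -A²/2 (x(A, N) = -A*A/2 = -A²/2)
1/(24742 + x(110, 179)) = 1/(24742 - ½*110²) = 1/(24742 - ½*12100) = 1/(24742 - 6050) = 1/18692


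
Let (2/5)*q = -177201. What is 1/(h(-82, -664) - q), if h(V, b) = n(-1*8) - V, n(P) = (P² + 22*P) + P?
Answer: 2/885929 ≈ 2.2575e-6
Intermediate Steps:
q = -886005/2 (q = (5/2)*(-177201) = -886005/2 ≈ -4.4300e+5)
n(P) = P² + 23*P
h(V, b) = -120 - V (h(V, b) = (-1*8)*(23 - 1*8) - V = -8*(23 - 8) - V = -8*15 - V = -120 - V)
1/(h(-82, -664) - q) = 1/((-120 - 1*(-82)) - 1*(-886005/2)) = 1/((-120 + 82) + 886005/2) = 1/(-38 + 886005/2) = 1/(885929/2) = 2/885929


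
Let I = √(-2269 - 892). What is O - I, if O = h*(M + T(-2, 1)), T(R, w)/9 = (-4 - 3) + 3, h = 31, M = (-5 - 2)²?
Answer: 403 - I*√3161 ≈ 403.0 - 56.223*I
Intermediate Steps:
M = 49 (M = (-7)² = 49)
T(R, w) = -36 (T(R, w) = 9*((-4 - 3) + 3) = 9*(-7 + 3) = 9*(-4) = -36)
I = I*√3161 (I = √(-3161) = I*√3161 ≈ 56.223*I)
O = 403 (O = 31*(49 - 36) = 31*13 = 403)
O - I = 403 - I*√3161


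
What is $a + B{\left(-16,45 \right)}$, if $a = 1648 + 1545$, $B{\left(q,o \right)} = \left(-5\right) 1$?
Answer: $3188$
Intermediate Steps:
$B{\left(q,o \right)} = -5$
$a = 3193$
$a + B{\left(-16,45 \right)} = 3193 - 5 = 3188$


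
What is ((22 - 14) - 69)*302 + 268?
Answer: -18154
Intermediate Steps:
((22 - 14) - 69)*302 + 268 = (8 - 69)*302 + 268 = -61*302 + 268 = -18422 + 268 = -18154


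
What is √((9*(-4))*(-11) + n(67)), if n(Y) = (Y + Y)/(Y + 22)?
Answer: 133*√178/89 ≈ 19.938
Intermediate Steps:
n(Y) = 2*Y/(22 + Y) (n(Y) = (2*Y)/(22 + Y) = 2*Y/(22 + Y))
√((9*(-4))*(-11) + n(67)) = √((9*(-4))*(-11) + 2*67/(22 + 67)) = √(-36*(-11) + 2*67/89) = √(396 + 2*67*(1/89)) = √(396 + 134/89) = √(35378/89) = 133*√178/89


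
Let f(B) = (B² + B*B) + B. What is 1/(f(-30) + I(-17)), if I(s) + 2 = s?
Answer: 1/1751 ≈ 0.00057110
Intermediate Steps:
I(s) = -2 + s
f(B) = B + 2*B² (f(B) = (B² + B²) + B = 2*B² + B = B + 2*B²)
1/(f(-30) + I(-17)) = 1/(-30*(1 + 2*(-30)) + (-2 - 17)) = 1/(-30*(1 - 60) - 19) = 1/(-30*(-59) - 19) = 1/(1770 - 19) = 1/1751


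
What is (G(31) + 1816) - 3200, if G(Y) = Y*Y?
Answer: -423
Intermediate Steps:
G(Y) = Y²
(G(31) + 1816) - 3200 = (31² + 1816) - 3200 = (961 + 1816) - 3200 = 2777 - 3200 = -423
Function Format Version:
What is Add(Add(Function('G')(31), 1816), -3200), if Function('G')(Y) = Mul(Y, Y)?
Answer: -423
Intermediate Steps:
Function('G')(Y) = Pow(Y, 2)
Add(Add(Function('G')(31), 1816), -3200) = Add(Add(Pow(31, 2), 1816), -3200) = Add(Add(961, 1816), -3200) = Add(2777, -3200) = -423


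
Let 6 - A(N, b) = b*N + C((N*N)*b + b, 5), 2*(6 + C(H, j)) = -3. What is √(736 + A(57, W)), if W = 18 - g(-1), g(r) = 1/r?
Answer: I*√1334/2 ≈ 18.262*I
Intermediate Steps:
C(H, j) = -15/2 (C(H, j) = -6 + (½)*(-3) = -6 - 3/2 = -15/2)
W = 19 (W = 18 - 1/(-1) = 18 - 1*(-1) = 18 + 1 = 19)
A(N, b) = 27/2 - N*b (A(N, b) = 6 - (b*N - 15/2) = 6 - (N*b - 15/2) = 6 - (-15/2 + N*b) = 6 + (15/2 - N*b) = 27/2 - N*b)
√(736 + A(57, W)) = √(736 + (27/2 - 1*57*19)) = √(736 + (27/2 - 1083)) = √(736 - 2139/2) = √(-667/2) = I*√1334/2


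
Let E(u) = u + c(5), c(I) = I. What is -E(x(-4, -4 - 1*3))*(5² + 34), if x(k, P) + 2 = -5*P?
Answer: -2242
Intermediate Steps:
x(k, P) = -2 - 5*P
E(u) = 5 + u (E(u) = u + 5 = 5 + u)
-E(x(-4, -4 - 1*3))*(5² + 34) = -(5 + (-2 - 5*(-4 - 1*3)))*(5² + 34) = -(5 + (-2 - 5*(-4 - 3)))*(25 + 34) = -(5 + (-2 - 5*(-7)))*59 = -(5 + (-2 + 35))*59 = -(5 + 33)*59 = -38*59 = -1*2242 = -2242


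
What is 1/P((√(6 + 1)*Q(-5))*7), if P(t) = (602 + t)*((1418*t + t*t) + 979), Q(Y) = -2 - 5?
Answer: -274123/91824290373284 - 145237*√7/39353267302836 ≈ -1.2750e-8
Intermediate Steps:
Q(Y) = -7
P(t) = (602 + t)*(979 + t² + 1418*t) (P(t) = (602 + t)*((1418*t + t²) + 979) = (602 + t)*((t² + 1418*t) + 979) = (602 + t)*(979 + t² + 1418*t))
1/P((√(6 + 1)*Q(-5))*7) = 1/(589358 + ((√(6 + 1)*(-7))*7)³ + 2020*((√(6 + 1)*(-7))*7)² + 854615*((√(6 + 1)*(-7))*7)) = 1/(589358 + ((√7*(-7))*7)³ + 2020*((√7*(-7))*7)² + 854615*((√7*(-7))*7)) = 1/(589358 + (-7*√7*7)³ + 2020*(-7*√7*7)² + 854615*(-7*√7*7)) = 1/(589358 + (-49*√7)³ + 2020*(-49*√7)² + 854615*(-49*√7)) = 1/(589358 - 823543*√7 + 2020*16807 - 41876135*√7) = 1/(589358 - 823543*√7 + 33950140 - 41876135*√7) = 1/(34539498 - 42699678*√7)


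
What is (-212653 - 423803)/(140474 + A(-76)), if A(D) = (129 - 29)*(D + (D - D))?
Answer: -318228/66437 ≈ -4.7899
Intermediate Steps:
A(D) = 100*D (A(D) = 100*(D + 0) = 100*D)
(-212653 - 423803)/(140474 + A(-76)) = (-212653 - 423803)/(140474 + 100*(-76)) = -636456/(140474 - 7600) = -636456/132874 = -636456*1/132874 = -318228/66437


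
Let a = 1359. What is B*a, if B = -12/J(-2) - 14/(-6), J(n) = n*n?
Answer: -906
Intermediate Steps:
J(n) = n²
B = -⅔ (B = -12/((-2)²) - 14/(-6) = -12/4 - 14*(-⅙) = -12*¼ + 7/3 = -3 + 7/3 = -⅔ ≈ -0.66667)
B*a = -⅔*1359 = -906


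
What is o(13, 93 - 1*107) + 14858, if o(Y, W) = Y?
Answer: 14871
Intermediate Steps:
o(13, 93 - 1*107) + 14858 = 13 + 14858 = 14871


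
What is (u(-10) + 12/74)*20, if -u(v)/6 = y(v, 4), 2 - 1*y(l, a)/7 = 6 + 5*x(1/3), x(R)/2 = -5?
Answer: -1429560/37 ≈ -38637.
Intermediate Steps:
x(R) = -10 (x(R) = 2*(-5) = -10)
y(l, a) = 322 (y(l, a) = 14 - 7*(6 + 5*(-10)) = 14 - 7*(6 - 50) = 14 - 7*(-44) = 14 + 308 = 322)
u(v) = -1932 (u(v) = -6*322 = -1932)
(u(-10) + 12/74)*20 = (-1932 + 12/74)*20 = (-1932 + 12*(1/74))*20 = (-1932 + 6/37)*20 = -71478/37*20 = -1429560/37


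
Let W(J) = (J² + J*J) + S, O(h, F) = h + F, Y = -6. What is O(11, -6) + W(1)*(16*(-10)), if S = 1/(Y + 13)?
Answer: -2365/7 ≈ -337.86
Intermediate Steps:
O(h, F) = F + h
S = ⅐ (S = 1/(-6 + 13) = 1/7 = ⅐ ≈ 0.14286)
W(J) = ⅐ + 2*J² (W(J) = (J² + J*J) + ⅐ = (J² + J²) + ⅐ = 2*J² + ⅐ = ⅐ + 2*J²)
O(11, -6) + W(1)*(16*(-10)) = (-6 + 11) + (⅐ + 2*1²)*(16*(-10)) = 5 + (⅐ + 2*1)*(-160) = 5 + (⅐ + 2)*(-160) = 5 + (15/7)*(-160) = 5 - 2400/7 = -2365/7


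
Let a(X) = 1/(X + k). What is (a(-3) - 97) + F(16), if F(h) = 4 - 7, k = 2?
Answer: -101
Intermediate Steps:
a(X) = 1/(2 + X) (a(X) = 1/(X + 2) = 1/(2 + X))
F(h) = -3
(a(-3) - 97) + F(16) = (1/(2 - 3) - 97) - 3 = (1/(-1) - 97) - 3 = (-1 - 97) - 3 = -98 - 3 = -101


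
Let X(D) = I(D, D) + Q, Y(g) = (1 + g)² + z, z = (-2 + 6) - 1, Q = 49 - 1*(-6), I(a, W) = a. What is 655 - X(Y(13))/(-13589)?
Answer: 70087/107 ≈ 655.02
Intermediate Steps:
Q = 55 (Q = 49 + 6 = 55)
z = 3 (z = 4 - 1 = 3)
Y(g) = 3 + (1 + g)² (Y(g) = (1 + g)² + 3 = 3 + (1 + g)²)
X(D) = 55 + D (X(D) = D + 55 = 55 + D)
655 - X(Y(13))/(-13589) = 655 - (55 + (3 + (1 + 13)²))/(-13589) = 655 - (55 + (3 + 14²))*(-1)/13589 = 655 - (55 + (3 + 196))*(-1)/13589 = 655 - (55 + 199)*(-1)/13589 = 655 - 254*(-1)/13589 = 655 - 1*(-2/107) = 655 + 2/107 = 70087/107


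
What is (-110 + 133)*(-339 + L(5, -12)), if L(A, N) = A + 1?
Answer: -7659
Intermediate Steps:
L(A, N) = 1 + A
(-110 + 133)*(-339 + L(5, -12)) = (-110 + 133)*(-339 + (1 + 5)) = 23*(-339 + 6) = 23*(-333) = -7659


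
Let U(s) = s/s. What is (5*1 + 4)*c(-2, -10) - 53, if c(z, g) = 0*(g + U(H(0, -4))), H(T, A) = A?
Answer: -53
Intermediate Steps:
U(s) = 1
c(z, g) = 0 (c(z, g) = 0*(g + 1) = 0*(1 + g) = 0)
(5*1 + 4)*c(-2, -10) - 53 = (5*1 + 4)*0 - 53 = (5 + 4)*0 - 53 = 9*0 - 53 = 0 - 53 = -53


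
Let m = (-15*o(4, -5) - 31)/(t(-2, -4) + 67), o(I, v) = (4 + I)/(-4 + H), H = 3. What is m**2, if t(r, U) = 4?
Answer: 7921/5041 ≈ 1.5713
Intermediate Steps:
o(I, v) = -4 - I (o(I, v) = (4 + I)/(-4 + 3) = (4 + I)/(-1) = (4 + I)*(-1) = -4 - I)
m = 89/71 (m = (-15*(-4 - 1*4) - 31)/(4 + 67) = (-15*(-4 - 4) - 31)/71 = (-15*(-8) - 31)*(1/71) = (120 - 31)*(1/71) = 89*(1/71) = 89/71 ≈ 1.2535)
m**2 = (89/71)**2 = 7921/5041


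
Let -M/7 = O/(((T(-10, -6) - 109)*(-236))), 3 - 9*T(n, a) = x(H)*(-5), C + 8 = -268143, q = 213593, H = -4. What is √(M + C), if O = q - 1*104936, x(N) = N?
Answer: I*√3719217591154958/117764 ≈ 517.86*I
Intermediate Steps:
C = -268151 (C = -8 - 268143 = -268151)
T(n, a) = -17/9 (T(n, a) = ⅓ - (-4)*(-5)/9 = ⅓ - ⅑*20 = ⅓ - 20/9 = -17/9)
O = 108657 (O = 213593 - 1*104936 = 213593 - 104936 = 108657)
M = -6845391/235528 (M = -760599/((-17/9 - 109)*(-236)) = -760599/((-998/9*(-236))) = -760599/235528/9 = -760599*9/235528 = -7*977913/235528 = -6845391/235528 ≈ -29.064)
√(M + C) = √(-6845391/235528 - 268151) = √(-63163914119/235528) = I*√3719217591154958/117764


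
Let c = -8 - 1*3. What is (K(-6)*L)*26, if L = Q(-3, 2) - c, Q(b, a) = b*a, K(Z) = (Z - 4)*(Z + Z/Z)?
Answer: 6500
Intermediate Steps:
K(Z) = (1 + Z)*(-4 + Z) (K(Z) = (-4 + Z)*(Z + 1) = (-4 + Z)*(1 + Z) = (1 + Z)*(-4 + Z))
c = -11 (c = -8 - 3 = -11)
Q(b, a) = a*b
L = 5 (L = 2*(-3) - 1*(-11) = -6 + 11 = 5)
(K(-6)*L)*26 = ((-4 + (-6)**2 - 3*(-6))*5)*26 = ((-4 + 36 + 18)*5)*26 = (50*5)*26 = 250*26 = 6500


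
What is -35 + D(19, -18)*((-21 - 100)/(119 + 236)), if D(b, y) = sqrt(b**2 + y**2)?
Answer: -35 - 121*sqrt(685)/355 ≈ -43.921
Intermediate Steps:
-35 + D(19, -18)*((-21 - 100)/(119 + 236)) = -35 + sqrt(19**2 + (-18)**2)*((-21 - 100)/(119 + 236)) = -35 + sqrt(361 + 324)*(-121/355) = -35 + sqrt(685)*(-121*1/355) = -35 + sqrt(685)*(-121/355) = -35 - 121*sqrt(685)/355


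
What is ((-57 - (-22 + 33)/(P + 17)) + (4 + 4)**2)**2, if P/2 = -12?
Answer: 3600/49 ≈ 73.469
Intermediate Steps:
P = -24 (P = 2*(-12) = -24)
((-57 - (-22 + 33)/(P + 17)) + (4 + 4)**2)**2 = ((-57 - (-22 + 33)/(-24 + 17)) + (4 + 4)**2)**2 = ((-57 - 11/(-7)) + 8**2)**2 = ((-57 - 11*(-1)/7) + 64)**2 = ((-57 - 1*(-11/7)) + 64)**2 = ((-57 + 11/7) + 64)**2 = (-388/7 + 64)**2 = (60/7)**2 = 3600/49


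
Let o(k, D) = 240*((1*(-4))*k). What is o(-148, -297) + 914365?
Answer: 1056445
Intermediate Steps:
o(k, D) = -960*k (o(k, D) = 240*(-4*k) = -960*k)
o(-148, -297) + 914365 = -960*(-148) + 914365 = 142080 + 914365 = 1056445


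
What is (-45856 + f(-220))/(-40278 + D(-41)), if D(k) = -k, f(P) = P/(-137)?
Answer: 6282052/5512469 ≈ 1.1396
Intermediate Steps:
f(P) = -P/137 (f(P) = P*(-1/137) = -P/137)
(-45856 + f(-220))/(-40278 + D(-41)) = (-45856 - 1/137*(-220))/(-40278 - 1*(-41)) = (-45856 + 220/137)/(-40278 + 41) = -6282052/137/(-40237) = -6282052/137*(-1/40237) = 6282052/5512469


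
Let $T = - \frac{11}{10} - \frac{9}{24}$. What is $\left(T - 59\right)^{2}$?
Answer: $\frac{5851561}{1600} \approx 3657.2$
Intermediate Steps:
$T = - \frac{59}{40}$ ($T = \left(-11\right) \frac{1}{10} - \frac{3}{8} = - \frac{11}{10} - \frac{3}{8} = - \frac{59}{40} \approx -1.475$)
$\left(T - 59\right)^{2} = \left(- \frac{59}{40} - 59\right)^{2} = \left(- \frac{2419}{40}\right)^{2} = \frac{5851561}{1600}$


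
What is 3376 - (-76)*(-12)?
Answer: 2464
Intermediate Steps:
3376 - (-76)*(-12) = 3376 - 1*912 = 3376 - 912 = 2464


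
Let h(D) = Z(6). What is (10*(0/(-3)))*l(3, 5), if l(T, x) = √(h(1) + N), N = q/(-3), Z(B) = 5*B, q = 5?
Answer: 0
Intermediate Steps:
h(D) = 30 (h(D) = 5*6 = 30)
N = -5/3 (N = 5/(-3) = 5*(-⅓) = -5/3 ≈ -1.6667)
l(T, x) = √255/3 (l(T, x) = √(30 - 5/3) = √(85/3) = √255/3)
(10*(0/(-3)))*l(3, 5) = (10*(0/(-3)))*(√255/3) = (10*(-⅓*0))*(√255/3) = (10*0)*(√255/3) = 0*(√255/3) = 0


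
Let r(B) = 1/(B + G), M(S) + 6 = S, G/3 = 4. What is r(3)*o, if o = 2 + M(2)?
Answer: -2/15 ≈ -0.13333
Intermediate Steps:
G = 12 (G = 3*4 = 12)
M(S) = -6 + S
r(B) = 1/(12 + B) (r(B) = 1/(B + 12) = 1/(12 + B))
o = -2 (o = 2 + (-6 + 2) = 2 - 4 = -2)
r(3)*o = -2/(12 + 3) = -2/15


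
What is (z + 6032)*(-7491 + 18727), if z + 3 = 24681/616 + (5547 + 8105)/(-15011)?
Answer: 157615488220667/2311694 ≈ 6.8182e+7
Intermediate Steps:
z = 334336531/9246776 (z = -3 + (24681/616 + (5547 + 8105)/(-15011)) = -3 + (24681*(1/616) + 13652*(-1/15011)) = -3 + (24681/616 - 13652/15011) = -3 + 362076859/9246776 = 334336531/9246776 ≈ 36.157)
(z + 6032)*(-7491 + 18727) = (334336531/9246776 + 6032)*(-7491 + 18727) = (56110889363/9246776)*11236 = 157615488220667/2311694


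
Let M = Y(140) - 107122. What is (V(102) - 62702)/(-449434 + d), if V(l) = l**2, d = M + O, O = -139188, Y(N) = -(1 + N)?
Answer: 52298/695885 ≈ 0.075153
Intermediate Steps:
Y(N) = -1 - N
M = -107263 (M = (-1 - 1*140) - 107122 = (-1 - 140) - 107122 = -141 - 107122 = -107263)
d = -246451 (d = -107263 - 139188 = -246451)
(V(102) - 62702)/(-449434 + d) = (102**2 - 62702)/(-449434 - 246451) = (10404 - 62702)/(-695885) = -52298*(-1/695885) = 52298/695885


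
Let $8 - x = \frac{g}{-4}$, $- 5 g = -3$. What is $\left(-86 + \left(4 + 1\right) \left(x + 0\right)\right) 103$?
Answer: $- \frac{18643}{4} \approx -4660.8$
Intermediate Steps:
$g = \frac{3}{5}$ ($g = \left(- \frac{1}{5}\right) \left(-3\right) = \frac{3}{5} \approx 0.6$)
$x = \frac{163}{20}$ ($x = 8 - \frac{3}{5 \left(-4\right)} = 8 - \frac{3}{5} \left(- \frac{1}{4}\right) = 8 - - \frac{3}{20} = 8 + \frac{3}{20} = \frac{163}{20} \approx 8.15$)
$\left(-86 + \left(4 + 1\right) \left(x + 0\right)\right) 103 = \left(-86 + \left(4 + 1\right) \left(\frac{163}{20} + 0\right)\right) 103 = \left(-86 + 5 \cdot \frac{163}{20}\right) 103 = \left(-86 + \frac{163}{4}\right) 103 = \left(- \frac{181}{4}\right) 103 = - \frac{18643}{4}$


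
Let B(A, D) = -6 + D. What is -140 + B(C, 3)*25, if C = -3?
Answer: -215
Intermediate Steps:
-140 + B(C, 3)*25 = -140 + (-6 + 3)*25 = -140 - 3*25 = -140 - 75 = -215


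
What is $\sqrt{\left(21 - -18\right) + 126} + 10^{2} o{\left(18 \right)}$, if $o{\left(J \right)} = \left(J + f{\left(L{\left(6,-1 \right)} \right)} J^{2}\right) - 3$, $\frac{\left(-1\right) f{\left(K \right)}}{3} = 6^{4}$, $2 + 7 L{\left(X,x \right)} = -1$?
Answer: $-125969700 + \sqrt{165} \approx -1.2597 \cdot 10^{8}$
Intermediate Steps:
$L{\left(X,x \right)} = - \frac{3}{7}$ ($L{\left(X,x \right)} = - \frac{2}{7} + \frac{1}{7} \left(-1\right) = - \frac{2}{7} - \frac{1}{7} = - \frac{3}{7}$)
$f{\left(K \right)} = -3888$ ($f{\left(K \right)} = - 3 \cdot 6^{4} = \left(-3\right) 1296 = -3888$)
$o{\left(J \right)} = -3 + J - 3888 J^{2}$ ($o{\left(J \right)} = \left(J - 3888 J^{2}\right) - 3 = -3 + J - 3888 J^{2}$)
$\sqrt{\left(21 - -18\right) + 126} + 10^{2} o{\left(18 \right)} = \sqrt{\left(21 - -18\right) + 126} + 10^{2} \left(-3 + 18 - 3888 \cdot 18^{2}\right) = \sqrt{\left(21 + 18\right) + 126} + 100 \left(-3 + 18 - 1259712\right) = \sqrt{39 + 126} + 100 \left(-3 + 18 - 1259712\right) = \sqrt{165} + 100 \left(-1259697\right) = \sqrt{165} - 125969700 = -125969700 + \sqrt{165}$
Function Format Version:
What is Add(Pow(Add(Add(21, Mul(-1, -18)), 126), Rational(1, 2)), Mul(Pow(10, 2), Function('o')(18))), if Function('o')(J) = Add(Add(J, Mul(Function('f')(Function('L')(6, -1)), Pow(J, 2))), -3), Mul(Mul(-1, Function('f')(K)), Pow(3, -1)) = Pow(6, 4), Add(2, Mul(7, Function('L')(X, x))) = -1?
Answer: Add(-125969700, Pow(165, Rational(1, 2))) ≈ -1.2597e+8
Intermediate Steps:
Function('L')(X, x) = Rational(-3, 7) (Function('L')(X, x) = Add(Rational(-2, 7), Mul(Rational(1, 7), -1)) = Add(Rational(-2, 7), Rational(-1, 7)) = Rational(-3, 7))
Function('f')(K) = -3888 (Function('f')(K) = Mul(-3, Pow(6, 4)) = Mul(-3, 1296) = -3888)
Function('o')(J) = Add(-3, J, Mul(-3888, Pow(J, 2))) (Function('o')(J) = Add(Add(J, Mul(-3888, Pow(J, 2))), -3) = Add(-3, J, Mul(-3888, Pow(J, 2))))
Add(Pow(Add(Add(21, Mul(-1, -18)), 126), Rational(1, 2)), Mul(Pow(10, 2), Function('o')(18))) = Add(Pow(Add(Add(21, Mul(-1, -18)), 126), Rational(1, 2)), Mul(Pow(10, 2), Add(-3, 18, Mul(-3888, Pow(18, 2))))) = Add(Pow(Add(Add(21, 18), 126), Rational(1, 2)), Mul(100, Add(-3, 18, Mul(-3888, 324)))) = Add(Pow(Add(39, 126), Rational(1, 2)), Mul(100, Add(-3, 18, -1259712))) = Add(Pow(165, Rational(1, 2)), Mul(100, -1259697)) = Add(Pow(165, Rational(1, 2)), -125969700) = Add(-125969700, Pow(165, Rational(1, 2)))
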